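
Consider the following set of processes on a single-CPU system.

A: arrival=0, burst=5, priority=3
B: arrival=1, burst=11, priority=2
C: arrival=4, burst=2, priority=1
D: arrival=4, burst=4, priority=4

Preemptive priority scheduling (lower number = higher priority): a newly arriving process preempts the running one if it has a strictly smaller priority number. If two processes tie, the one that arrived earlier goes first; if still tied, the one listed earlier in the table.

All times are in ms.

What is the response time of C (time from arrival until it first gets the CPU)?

Timeline: | A 0-1 | B 1-4 | C 4-6 | B 6-14 | A 14-18 | D 18-22 |
Completion: A=18  B=14  C=6  D=22
Turnaround (C−A): A=18  B=13  C=2  D=18
Response(C) = first start − arrival = 4 − 4 = 0

0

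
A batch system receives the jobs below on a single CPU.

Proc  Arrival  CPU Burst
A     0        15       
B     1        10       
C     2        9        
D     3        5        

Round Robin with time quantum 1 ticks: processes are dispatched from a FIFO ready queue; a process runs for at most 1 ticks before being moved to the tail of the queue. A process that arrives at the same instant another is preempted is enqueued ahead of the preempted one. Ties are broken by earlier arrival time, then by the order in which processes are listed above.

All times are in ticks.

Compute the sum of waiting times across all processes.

Timeline: | A 0-1 | B 1-2 | A 2-3 | C 3-4 | B 4-5 | D 5-6 | A 6-7 | C 7-8 | B 8-9 | D 9-10 | A 10-11 | C 11-12 | B 12-13 | D 13-14 | A 14-15 | C 15-16 | B 16-17 | D 17-18 | A 18-19 | C 19-20 | B 20-21 | D 21-22 | A 22-23 | C 23-24 | B 24-25 | A 25-26 | C 26-27 | B 27-28 | A 28-29 | C 29-30 | B 30-31 | A 31-32 | C 32-33 | B 33-34 | A 34-39 |
Completion: A=39  B=34  C=33  D=22
Turnaround (C−A): A=39  B=33  C=31  D=19
Waiting = turnaround − burst: A=24, B=23, C=22, D=14
Total waiting = 24 + 23 + 22 + 14 = 83

83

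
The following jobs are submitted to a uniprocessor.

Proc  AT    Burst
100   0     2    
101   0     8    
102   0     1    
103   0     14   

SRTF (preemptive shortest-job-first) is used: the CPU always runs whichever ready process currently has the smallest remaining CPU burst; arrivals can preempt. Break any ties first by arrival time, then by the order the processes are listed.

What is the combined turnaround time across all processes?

40

Timeline: | 102 0-1 | 100 1-3 | 101 3-11 | 103 11-25 |
Completion: 100=3  101=11  102=1  103=25
Turnaround = completion − arrival: 100=3, 101=11, 102=1, 103=25
Total turnaround = 3 + 11 + 1 + 25 = 40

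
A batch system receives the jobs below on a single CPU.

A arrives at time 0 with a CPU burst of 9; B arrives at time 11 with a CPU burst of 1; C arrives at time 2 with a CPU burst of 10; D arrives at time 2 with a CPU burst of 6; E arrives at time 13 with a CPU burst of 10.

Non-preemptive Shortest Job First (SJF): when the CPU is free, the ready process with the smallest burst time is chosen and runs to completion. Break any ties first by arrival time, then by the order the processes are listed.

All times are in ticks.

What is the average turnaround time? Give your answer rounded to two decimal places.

Schedule: | A 0-9 | D 9-15 | B 15-16 | C 16-26 | E 26-36 |
Completion: A=9  B=16  C=26  D=15  E=36
Turnaround (C−A): A=9  B=5  C=24  D=13  E=23
Turnaround times: A=9, B=5, C=24, D=13, E=23
Average turnaround = (9+5+24+13+23) / 5 = 74/5 = 14.80

14.80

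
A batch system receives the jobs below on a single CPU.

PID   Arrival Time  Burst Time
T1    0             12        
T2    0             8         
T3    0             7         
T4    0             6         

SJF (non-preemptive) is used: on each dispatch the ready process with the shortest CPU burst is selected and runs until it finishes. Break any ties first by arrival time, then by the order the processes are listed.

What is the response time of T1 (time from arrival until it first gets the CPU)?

Schedule: | T4 0-6 | T3 6-13 | T2 13-21 | T1 21-33 |
Completion: T1=33  T2=21  T3=13  T4=6
Turnaround (C−A): T1=33  T2=21  T3=13  T4=6
Response(T1) = first start − arrival = 21 − 0 = 21

21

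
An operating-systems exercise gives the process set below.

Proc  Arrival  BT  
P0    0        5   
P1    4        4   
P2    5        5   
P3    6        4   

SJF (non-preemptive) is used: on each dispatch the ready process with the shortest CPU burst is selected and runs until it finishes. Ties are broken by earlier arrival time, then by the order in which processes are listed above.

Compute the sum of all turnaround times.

Schedule: | P0 0-5 | P1 5-9 | P3 9-13 | P2 13-18 |
Completion: P0=5  P1=9  P2=18  P3=13
Turnaround (C−A): P0=5  P1=5  P2=13  P3=7
Turnaround = completion − arrival: P0=5, P1=5, P2=13, P3=7
Total turnaround = 5 + 5 + 13 + 7 = 30

30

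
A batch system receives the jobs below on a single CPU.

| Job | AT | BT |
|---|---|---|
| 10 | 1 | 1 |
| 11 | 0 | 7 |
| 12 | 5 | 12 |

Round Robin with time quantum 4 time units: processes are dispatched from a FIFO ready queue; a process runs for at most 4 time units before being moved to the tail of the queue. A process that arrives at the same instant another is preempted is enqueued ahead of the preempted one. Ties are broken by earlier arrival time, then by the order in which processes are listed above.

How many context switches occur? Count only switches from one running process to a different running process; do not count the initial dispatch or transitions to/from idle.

3

Timeline: | 11 0-4 | 10 4-5 | 11 5-8 | 12 8-20 |
Completion: 10=5  11=8  12=20
Turnaround (C−A): 10=4  11=8  12=15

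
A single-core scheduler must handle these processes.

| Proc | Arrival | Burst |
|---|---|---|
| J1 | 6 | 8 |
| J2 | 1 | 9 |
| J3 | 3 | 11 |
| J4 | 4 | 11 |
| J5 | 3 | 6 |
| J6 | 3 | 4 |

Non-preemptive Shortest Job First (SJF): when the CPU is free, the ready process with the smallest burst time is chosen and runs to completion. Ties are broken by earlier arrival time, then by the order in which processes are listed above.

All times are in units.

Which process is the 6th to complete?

J4

Schedule: | idle 0-1 | J2 1-10 | J6 10-14 | J5 14-20 | J1 20-28 | J3 28-39 | J4 39-50 |
Completion: J1=28  J2=10  J3=39  J4=50  J5=20  J6=14
Finish order: J2 → J6 → J5 → J1 → J3 → J4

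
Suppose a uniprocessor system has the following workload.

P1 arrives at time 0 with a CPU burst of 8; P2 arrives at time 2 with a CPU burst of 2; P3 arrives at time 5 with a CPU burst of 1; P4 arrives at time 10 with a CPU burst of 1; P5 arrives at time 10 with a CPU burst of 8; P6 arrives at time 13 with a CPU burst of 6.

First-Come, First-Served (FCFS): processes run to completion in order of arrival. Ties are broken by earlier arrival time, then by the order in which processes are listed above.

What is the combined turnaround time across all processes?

Gantt: | P1 0-8 | P2 8-10 | P3 10-11 | P4 11-12 | P5 12-20 | P6 20-26 |
Completion: P1=8  P2=10  P3=11  P4=12  P5=20  P6=26
Turnaround (C−A): P1=8  P2=8  P3=6  P4=2  P5=10  P6=13
Turnaround = completion − arrival: P1=8, P2=8, P3=6, P4=2, P5=10, P6=13
Total turnaround = 8 + 8 + 6 + 2 + 10 + 13 = 47

47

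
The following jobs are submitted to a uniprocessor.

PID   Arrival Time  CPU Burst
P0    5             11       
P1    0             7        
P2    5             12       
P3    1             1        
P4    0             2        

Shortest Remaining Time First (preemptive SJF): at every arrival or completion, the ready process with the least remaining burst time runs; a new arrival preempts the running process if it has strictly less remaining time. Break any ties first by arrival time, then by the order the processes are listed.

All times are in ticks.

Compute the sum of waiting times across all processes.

Schedule: | P4 0-2 | P3 2-3 | P1 3-10 | P0 10-21 | P2 21-33 |
Completion: P0=21  P1=10  P2=33  P3=3  P4=2
Waiting = turnaround − burst: P0=5, P1=3, P2=16, P3=1, P4=0
Total waiting = 5 + 3 + 16 + 1 + 0 = 25

25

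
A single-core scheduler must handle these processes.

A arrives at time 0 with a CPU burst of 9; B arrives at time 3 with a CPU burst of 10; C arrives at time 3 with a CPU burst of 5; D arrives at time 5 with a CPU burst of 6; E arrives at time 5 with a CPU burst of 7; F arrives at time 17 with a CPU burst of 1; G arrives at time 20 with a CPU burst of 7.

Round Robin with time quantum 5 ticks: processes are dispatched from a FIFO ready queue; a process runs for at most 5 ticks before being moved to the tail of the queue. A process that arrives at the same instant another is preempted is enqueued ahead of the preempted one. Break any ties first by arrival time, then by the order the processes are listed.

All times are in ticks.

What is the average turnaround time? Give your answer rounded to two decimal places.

Timeline: | A 0-5 | B 5-10 | C 10-15 | D 15-20 | E 20-25 | A 25-29 | B 29-34 | F 34-35 | G 35-40 | D 40-41 | E 41-43 | G 43-45 |
Completion: A=29  B=34  C=15  D=41  E=43  F=35  G=45
Turnaround times: A=29, B=31, C=12, D=36, E=38, F=18, G=25
Average turnaround = (29+31+12+36+38+18+25) / 7 = 189/7 = 27.00

27.00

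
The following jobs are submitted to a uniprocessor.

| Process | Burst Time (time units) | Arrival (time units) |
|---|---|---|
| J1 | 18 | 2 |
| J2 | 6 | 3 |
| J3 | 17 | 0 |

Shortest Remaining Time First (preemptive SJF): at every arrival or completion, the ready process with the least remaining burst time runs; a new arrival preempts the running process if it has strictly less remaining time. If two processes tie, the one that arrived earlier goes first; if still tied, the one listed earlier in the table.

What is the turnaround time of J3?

23

Gantt: | J3 0-3 | J2 3-9 | J3 9-23 | J1 23-41 |
Completion: J1=41  J2=9  J3=23
Turnaround (C−A): J1=39  J2=6  J3=23
Turnaround(J3) = completion − arrival = 23 − 0 = 23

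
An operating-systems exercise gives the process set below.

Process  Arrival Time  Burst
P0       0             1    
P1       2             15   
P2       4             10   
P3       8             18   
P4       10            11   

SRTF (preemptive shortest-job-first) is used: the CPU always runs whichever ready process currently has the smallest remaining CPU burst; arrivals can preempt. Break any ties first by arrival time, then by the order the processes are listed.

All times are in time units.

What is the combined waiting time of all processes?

Gantt: | P0 0-1 | idle 1-2 | P1 2-4 | P2 4-14 | P4 14-25 | P1 25-38 | P3 38-56 |
Completion: P0=1  P1=38  P2=14  P3=56  P4=25
Turnaround (C−A): P0=1  P1=36  P2=10  P3=48  P4=15
Waiting = turnaround − burst: P0=0, P1=21, P2=0, P3=30, P4=4
Total waiting = 0 + 21 + 0 + 30 + 4 = 55

55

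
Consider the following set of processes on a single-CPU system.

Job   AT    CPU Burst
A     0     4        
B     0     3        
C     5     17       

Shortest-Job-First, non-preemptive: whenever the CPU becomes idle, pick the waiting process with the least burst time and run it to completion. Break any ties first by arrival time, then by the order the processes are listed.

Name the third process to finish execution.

Schedule: | B 0-3 | A 3-7 | C 7-24 |
Completion: A=7  B=3  C=24
Finish order: B → A → C

C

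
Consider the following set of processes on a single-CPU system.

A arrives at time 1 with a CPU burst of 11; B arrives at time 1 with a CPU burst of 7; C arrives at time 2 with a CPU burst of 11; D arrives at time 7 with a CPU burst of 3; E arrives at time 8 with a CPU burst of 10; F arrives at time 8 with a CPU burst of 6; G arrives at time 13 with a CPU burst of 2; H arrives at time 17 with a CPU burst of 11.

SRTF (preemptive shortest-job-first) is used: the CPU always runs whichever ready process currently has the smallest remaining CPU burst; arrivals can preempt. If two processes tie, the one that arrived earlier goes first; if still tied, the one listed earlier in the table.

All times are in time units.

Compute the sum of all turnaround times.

Gantt: | idle 0-1 | B 1-8 | D 8-11 | F 11-13 | G 13-15 | F 15-19 | E 19-29 | A 29-40 | C 40-51 | H 51-62 |
Completion: A=40  B=8  C=51  D=11  E=29  F=19  G=15  H=62
Turnaround (C−A): A=39  B=7  C=49  D=4  E=21  F=11  G=2  H=45
Turnaround = completion − arrival: A=39, B=7, C=49, D=4, E=21, F=11, G=2, H=45
Total turnaround = 39 + 7 + 49 + 4 + 21 + 11 + 2 + 45 = 178

178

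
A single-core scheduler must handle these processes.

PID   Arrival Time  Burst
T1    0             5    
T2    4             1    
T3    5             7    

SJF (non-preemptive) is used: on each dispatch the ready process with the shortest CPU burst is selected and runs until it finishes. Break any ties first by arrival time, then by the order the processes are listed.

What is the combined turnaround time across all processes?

15

Schedule: | T1 0-5 | T2 5-6 | T3 6-13 |
Completion: T1=5  T2=6  T3=13
Turnaround = completion − arrival: T1=5, T2=2, T3=8
Total turnaround = 5 + 2 + 8 = 15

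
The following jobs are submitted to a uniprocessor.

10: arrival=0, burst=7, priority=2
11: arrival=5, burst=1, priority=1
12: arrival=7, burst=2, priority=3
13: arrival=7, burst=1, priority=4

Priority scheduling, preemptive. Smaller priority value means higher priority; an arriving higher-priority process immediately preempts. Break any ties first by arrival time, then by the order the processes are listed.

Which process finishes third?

12

Timeline: | 10 0-5 | 11 5-6 | 10 6-8 | 12 8-10 | 13 10-11 |
Completion: 10=8  11=6  12=10  13=11
Turnaround (C−A): 10=8  11=1  12=3  13=4
Finish order: 11 → 10 → 12 → 13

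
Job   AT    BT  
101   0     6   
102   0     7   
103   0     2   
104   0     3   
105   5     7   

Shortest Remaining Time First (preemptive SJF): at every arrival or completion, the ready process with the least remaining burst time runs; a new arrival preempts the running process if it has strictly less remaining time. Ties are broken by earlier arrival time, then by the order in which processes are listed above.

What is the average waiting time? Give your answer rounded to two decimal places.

6.20

Gantt: | 103 0-2 | 104 2-5 | 101 5-11 | 102 11-18 | 105 18-25 |
Completion: 101=11  102=18  103=2  104=5  105=25
Turnaround (C−A): 101=11  102=18  103=2  104=5  105=20
Waiting times: 101=5, 102=11, 103=0, 104=2, 105=13
Average waiting = (5+11+0+2+13) / 5 = 31/5 = 6.20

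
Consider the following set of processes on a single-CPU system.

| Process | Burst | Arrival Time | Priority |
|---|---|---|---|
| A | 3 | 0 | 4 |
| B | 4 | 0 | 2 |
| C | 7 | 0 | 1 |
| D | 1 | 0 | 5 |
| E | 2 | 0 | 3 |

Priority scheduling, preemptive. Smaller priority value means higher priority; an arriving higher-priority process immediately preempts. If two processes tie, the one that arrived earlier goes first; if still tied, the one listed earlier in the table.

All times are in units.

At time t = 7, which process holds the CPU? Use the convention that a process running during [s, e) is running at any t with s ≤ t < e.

B

Schedule: | C 0-7 | B 7-11 | E 11-13 | A 13-16 | D 16-17 |
Completion: A=16  B=11  C=7  D=17  E=13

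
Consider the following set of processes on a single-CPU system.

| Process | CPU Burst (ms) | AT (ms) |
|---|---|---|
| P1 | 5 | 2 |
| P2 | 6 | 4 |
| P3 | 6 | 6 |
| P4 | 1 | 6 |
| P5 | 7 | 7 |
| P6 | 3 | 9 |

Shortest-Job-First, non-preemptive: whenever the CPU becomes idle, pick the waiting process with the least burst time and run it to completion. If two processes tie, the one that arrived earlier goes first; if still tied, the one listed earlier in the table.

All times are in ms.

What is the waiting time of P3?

11

Timeline: | idle 0-2 | P1 2-7 | P4 7-8 | P2 8-14 | P6 14-17 | P3 17-23 | P5 23-30 |
Completion: P1=7  P2=14  P3=23  P4=8  P5=30  P6=17
Turnaround (C−A): P1=5  P2=10  P3=17  P4=2  P5=23  P6=8
Waiting(P3) = turnaround − burst = 17 − 6 = 11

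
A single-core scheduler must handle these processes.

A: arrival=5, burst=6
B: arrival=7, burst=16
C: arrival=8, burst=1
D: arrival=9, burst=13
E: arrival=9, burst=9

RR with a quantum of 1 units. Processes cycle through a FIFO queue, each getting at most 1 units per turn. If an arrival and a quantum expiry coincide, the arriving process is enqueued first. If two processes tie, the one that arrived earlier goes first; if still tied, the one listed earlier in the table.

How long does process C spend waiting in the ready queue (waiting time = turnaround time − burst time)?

1

Gantt: | idle 0-5 | A 5-7 | B 7-8 | A 8-9 | C 9-10 | B 10-11 | D 11-12 | E 12-13 | A 13-14 | B 14-15 | D 15-16 | E 16-17 | A 17-18 | B 18-19 | D 19-20 | E 20-21 | A 21-22 | B 22-23 | D 23-24 | E 24-25 | B 25-26 | D 26-27 | E 27-28 | B 28-29 | D 29-30 | E 30-31 | B 31-32 | D 32-33 | E 33-34 | B 34-35 | D 35-36 | E 36-37 | B 37-38 | D 38-39 | E 39-40 | B 40-41 | D 41-42 | B 42-43 | D 43-44 | B 44-45 | D 45-46 | B 46-47 | D 47-48 | B 48-50 |
Completion: A=22  B=50  C=10  D=48  E=40
Turnaround (C−A): A=17  B=43  C=2  D=39  E=31
Waiting(C) = turnaround − burst = 2 − 1 = 1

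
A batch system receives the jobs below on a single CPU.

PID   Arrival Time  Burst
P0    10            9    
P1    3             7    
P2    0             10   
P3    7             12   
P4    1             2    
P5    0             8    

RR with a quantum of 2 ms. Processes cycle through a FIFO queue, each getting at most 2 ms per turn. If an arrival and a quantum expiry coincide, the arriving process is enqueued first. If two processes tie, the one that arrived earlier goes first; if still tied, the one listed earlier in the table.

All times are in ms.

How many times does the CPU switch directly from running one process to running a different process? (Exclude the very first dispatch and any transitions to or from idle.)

Gantt: | P2 0-2 | P5 2-4 | P4 4-6 | P2 6-8 | P1 8-10 | P5 10-12 | P3 12-14 | P2 14-16 | P0 16-18 | P1 18-20 | P5 20-22 | P3 22-24 | P2 24-26 | P0 26-28 | P1 28-30 | P5 30-32 | P3 32-34 | P2 34-36 | P0 36-38 | P1 38-39 | P3 39-41 | P0 41-43 | P3 43-45 | P0 45-46 | P3 46-48 |
Completion: P0=46  P1=39  P2=36  P3=48  P4=6  P5=32

24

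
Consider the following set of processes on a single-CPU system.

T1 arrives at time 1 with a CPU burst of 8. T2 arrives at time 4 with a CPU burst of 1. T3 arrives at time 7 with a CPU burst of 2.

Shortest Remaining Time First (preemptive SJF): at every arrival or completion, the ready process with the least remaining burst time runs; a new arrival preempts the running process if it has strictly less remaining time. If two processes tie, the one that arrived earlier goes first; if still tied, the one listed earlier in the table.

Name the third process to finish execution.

T1

Timeline: | idle 0-1 | T1 1-4 | T2 4-5 | T1 5-7 | T3 7-9 | T1 9-12 |
Completion: T1=12  T2=5  T3=9
Turnaround (C−A): T1=11  T2=1  T3=2
Finish order: T2 → T3 → T1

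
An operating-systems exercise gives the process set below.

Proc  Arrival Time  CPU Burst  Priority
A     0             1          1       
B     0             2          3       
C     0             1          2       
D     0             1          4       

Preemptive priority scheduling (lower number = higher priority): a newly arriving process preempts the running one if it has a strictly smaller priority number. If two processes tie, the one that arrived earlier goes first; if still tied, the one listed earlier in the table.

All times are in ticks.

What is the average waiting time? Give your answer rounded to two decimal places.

Gantt: | A 0-1 | C 1-2 | B 2-4 | D 4-5 |
Completion: A=1  B=4  C=2  D=5
Waiting times: A=0, B=2, C=1, D=4
Average waiting = (0+2+1+4) / 4 = 7/4 = 1.75

1.75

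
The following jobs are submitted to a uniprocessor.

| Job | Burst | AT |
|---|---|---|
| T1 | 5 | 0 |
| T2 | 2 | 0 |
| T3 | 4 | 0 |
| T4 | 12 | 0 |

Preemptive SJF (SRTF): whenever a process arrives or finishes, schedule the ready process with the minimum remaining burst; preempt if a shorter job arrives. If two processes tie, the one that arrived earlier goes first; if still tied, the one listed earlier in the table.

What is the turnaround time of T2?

Gantt: | T2 0-2 | T3 2-6 | T1 6-11 | T4 11-23 |
Completion: T1=11  T2=2  T3=6  T4=23
Turnaround (C−A): T1=11  T2=2  T3=6  T4=23
Turnaround(T2) = completion − arrival = 2 − 0 = 2

2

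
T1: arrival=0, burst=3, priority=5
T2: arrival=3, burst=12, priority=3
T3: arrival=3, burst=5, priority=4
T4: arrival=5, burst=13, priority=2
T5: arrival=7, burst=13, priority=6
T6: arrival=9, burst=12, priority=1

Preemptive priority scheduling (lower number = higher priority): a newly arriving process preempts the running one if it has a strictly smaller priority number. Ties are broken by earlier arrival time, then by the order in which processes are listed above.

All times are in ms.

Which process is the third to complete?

T4

Schedule: | T1 0-3 | T2 3-5 | T4 5-9 | T6 9-21 | T4 21-30 | T2 30-40 | T3 40-45 | T5 45-58 |
Completion: T1=3  T2=40  T3=45  T4=30  T5=58  T6=21
Turnaround (C−A): T1=3  T2=37  T3=42  T4=25  T5=51  T6=12
Finish order: T1 → T6 → T4 → T2 → T3 → T5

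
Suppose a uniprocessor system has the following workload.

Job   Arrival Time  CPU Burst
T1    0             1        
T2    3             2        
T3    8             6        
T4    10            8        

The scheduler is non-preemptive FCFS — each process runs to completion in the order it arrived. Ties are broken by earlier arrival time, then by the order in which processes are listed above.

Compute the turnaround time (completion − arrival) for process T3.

6

Gantt: | T1 0-1 | idle 1-3 | T2 3-5 | idle 5-8 | T3 8-14 | T4 14-22 |
Completion: T1=1  T2=5  T3=14  T4=22
Turnaround(T3) = completion − arrival = 14 − 8 = 6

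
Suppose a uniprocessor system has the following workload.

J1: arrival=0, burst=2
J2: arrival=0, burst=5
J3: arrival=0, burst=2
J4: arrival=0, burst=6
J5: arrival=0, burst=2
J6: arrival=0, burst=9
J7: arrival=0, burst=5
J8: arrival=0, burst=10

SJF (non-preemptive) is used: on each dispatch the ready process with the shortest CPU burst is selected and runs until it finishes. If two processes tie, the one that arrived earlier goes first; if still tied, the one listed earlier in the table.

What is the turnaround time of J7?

16

Timeline: | J1 0-2 | J3 2-4 | J5 4-6 | J2 6-11 | J7 11-16 | J4 16-22 | J6 22-31 | J8 31-41 |
Completion: J1=2  J2=11  J3=4  J4=22  J5=6  J6=31  J7=16  J8=41
Turnaround(J7) = completion − arrival = 16 − 0 = 16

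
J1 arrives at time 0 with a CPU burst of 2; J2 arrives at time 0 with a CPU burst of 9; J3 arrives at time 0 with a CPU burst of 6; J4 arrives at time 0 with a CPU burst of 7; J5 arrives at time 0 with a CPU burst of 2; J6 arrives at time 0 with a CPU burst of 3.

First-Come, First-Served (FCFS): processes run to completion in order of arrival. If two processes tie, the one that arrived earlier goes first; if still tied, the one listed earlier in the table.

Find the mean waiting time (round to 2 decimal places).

13.33

Gantt: | J1 0-2 | J2 2-11 | J3 11-17 | J4 17-24 | J5 24-26 | J6 26-29 |
Completion: J1=2  J2=11  J3=17  J4=24  J5=26  J6=29
Waiting times: J1=0, J2=2, J3=11, J4=17, J5=24, J6=26
Average waiting = (0+2+11+17+24+26) / 6 = 80/6 = 13.33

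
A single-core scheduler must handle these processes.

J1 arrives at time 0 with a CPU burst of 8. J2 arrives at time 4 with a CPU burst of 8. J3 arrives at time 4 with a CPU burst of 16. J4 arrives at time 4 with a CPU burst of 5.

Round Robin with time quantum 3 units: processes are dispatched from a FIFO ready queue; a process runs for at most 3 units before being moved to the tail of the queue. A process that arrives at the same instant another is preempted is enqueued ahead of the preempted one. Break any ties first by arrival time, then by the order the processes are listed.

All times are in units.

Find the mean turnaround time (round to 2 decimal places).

23.50

Timeline: | J1 0-6 | J2 6-9 | J3 9-12 | J4 12-15 | J1 15-17 | J2 17-20 | J3 20-23 | J4 23-25 | J2 25-27 | J3 27-37 |
Completion: J1=17  J2=27  J3=37  J4=25
Turnaround times: J1=17, J2=23, J3=33, J4=21
Average turnaround = (17+23+33+21) / 4 = 94/4 = 23.50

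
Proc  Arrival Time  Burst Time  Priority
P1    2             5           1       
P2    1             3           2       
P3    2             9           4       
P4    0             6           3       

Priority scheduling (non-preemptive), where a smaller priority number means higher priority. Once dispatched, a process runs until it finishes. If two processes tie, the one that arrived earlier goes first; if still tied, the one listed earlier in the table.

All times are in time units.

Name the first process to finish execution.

P4

Timeline: | P4 0-6 | P1 6-11 | P2 11-14 | P3 14-23 |
Completion: P1=11  P2=14  P3=23  P4=6
Turnaround (C−A): P1=9  P2=13  P3=21  P4=6
Finish order: P4 → P1 → P2 → P3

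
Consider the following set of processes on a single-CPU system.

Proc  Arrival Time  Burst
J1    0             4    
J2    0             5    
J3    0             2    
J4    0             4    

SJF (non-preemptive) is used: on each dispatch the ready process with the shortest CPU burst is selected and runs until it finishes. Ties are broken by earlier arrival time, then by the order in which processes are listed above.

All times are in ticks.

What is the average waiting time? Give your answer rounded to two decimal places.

4.50

Timeline: | J3 0-2 | J1 2-6 | J4 6-10 | J2 10-15 |
Completion: J1=6  J2=15  J3=2  J4=10
Waiting times: J1=2, J2=10, J3=0, J4=6
Average waiting = (2+10+0+6) / 4 = 18/4 = 4.50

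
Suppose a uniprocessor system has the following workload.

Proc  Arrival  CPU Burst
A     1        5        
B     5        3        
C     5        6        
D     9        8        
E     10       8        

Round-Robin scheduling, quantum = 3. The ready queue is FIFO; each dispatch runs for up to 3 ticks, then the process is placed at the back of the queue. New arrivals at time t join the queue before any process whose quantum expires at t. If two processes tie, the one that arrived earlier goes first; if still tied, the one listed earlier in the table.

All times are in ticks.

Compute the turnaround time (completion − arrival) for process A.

5

Timeline: | idle 0-1 | A 1-6 | B 6-9 | C 9-12 | D 12-15 | E 15-18 | C 18-21 | D 21-24 | E 24-27 | D 27-29 | E 29-31 |
Completion: A=6  B=9  C=21  D=29  E=31
Turnaround(A) = completion − arrival = 6 − 1 = 5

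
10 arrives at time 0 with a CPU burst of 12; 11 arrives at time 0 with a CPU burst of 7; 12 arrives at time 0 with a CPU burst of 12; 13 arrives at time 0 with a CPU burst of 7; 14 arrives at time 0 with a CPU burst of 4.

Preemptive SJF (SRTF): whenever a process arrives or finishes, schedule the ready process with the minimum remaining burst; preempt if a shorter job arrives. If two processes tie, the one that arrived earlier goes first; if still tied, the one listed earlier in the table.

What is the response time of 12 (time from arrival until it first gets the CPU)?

30

Gantt: | 14 0-4 | 11 4-11 | 13 11-18 | 10 18-30 | 12 30-42 |
Completion: 10=30  11=11  12=42  13=18  14=4
Response(12) = first start − arrival = 30 − 0 = 30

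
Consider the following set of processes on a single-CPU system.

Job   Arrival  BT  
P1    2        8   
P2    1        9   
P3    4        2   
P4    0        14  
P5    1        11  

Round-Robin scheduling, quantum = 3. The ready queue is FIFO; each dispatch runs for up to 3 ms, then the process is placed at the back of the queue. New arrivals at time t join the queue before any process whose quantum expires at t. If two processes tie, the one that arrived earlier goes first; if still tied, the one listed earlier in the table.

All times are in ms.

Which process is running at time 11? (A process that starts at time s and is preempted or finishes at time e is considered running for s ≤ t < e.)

Schedule: | P4 0-3 | P2 3-6 | P5 6-9 | P1 9-12 | P4 12-15 | P3 15-17 | P2 17-20 | P5 20-23 | P1 23-26 | P4 26-29 | P2 29-32 | P5 32-35 | P1 35-37 | P4 37-40 | P5 40-42 | P4 42-44 |
Completion: P1=37  P2=32  P3=17  P4=44  P5=42

P1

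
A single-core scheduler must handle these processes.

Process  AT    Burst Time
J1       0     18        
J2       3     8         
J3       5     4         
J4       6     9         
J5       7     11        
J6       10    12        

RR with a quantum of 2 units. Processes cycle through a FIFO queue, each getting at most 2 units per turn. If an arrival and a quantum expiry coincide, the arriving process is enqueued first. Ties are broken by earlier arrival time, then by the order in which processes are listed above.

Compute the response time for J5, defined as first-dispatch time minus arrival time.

7

Gantt: | J1 0-4 | J2 4-6 | J1 6-8 | J3 8-10 | J4 10-12 | J2 12-14 | J5 14-16 | J1 16-18 | J6 18-20 | J3 20-22 | J4 22-24 | J2 24-26 | J5 26-28 | J1 28-30 | J6 30-32 | J4 32-34 | J2 34-36 | J5 36-38 | J1 38-40 | J6 40-42 | J4 42-44 | J5 44-46 | J1 46-48 | J6 48-50 | J4 50-51 | J5 51-53 | J1 53-55 | J6 55-57 | J5 57-58 | J1 58-60 | J6 60-62 |
Completion: J1=60  J2=36  J3=22  J4=51  J5=58  J6=62
Turnaround (C−A): J1=60  J2=33  J3=17  J4=45  J5=51  J6=52
Response(J5) = first start − arrival = 14 − 7 = 7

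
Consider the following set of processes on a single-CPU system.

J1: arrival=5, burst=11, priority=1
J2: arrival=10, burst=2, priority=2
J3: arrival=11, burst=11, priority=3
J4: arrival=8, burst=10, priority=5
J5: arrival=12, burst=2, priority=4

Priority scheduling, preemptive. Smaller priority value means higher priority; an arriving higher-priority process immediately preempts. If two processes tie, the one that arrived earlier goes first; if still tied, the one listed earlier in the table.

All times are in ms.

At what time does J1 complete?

Gantt: | idle 0-5 | J1 5-16 | J2 16-18 | J3 18-29 | J5 29-31 | J4 31-41 |
Completion: J1=16  J2=18  J3=29  J4=41  J5=31

16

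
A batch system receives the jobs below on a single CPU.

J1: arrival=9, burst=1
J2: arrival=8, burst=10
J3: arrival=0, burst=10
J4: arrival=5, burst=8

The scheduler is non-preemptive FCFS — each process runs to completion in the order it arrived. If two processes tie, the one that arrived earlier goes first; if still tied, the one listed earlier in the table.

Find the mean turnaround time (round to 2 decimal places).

15.75

Schedule: | J3 0-10 | J4 10-18 | J2 18-28 | J1 28-29 |
Completion: J1=29  J2=28  J3=10  J4=18
Turnaround (C−A): J1=20  J2=20  J3=10  J4=13
Turnaround times: J1=20, J2=20, J3=10, J4=13
Average turnaround = (20+20+10+13) / 4 = 63/4 = 15.75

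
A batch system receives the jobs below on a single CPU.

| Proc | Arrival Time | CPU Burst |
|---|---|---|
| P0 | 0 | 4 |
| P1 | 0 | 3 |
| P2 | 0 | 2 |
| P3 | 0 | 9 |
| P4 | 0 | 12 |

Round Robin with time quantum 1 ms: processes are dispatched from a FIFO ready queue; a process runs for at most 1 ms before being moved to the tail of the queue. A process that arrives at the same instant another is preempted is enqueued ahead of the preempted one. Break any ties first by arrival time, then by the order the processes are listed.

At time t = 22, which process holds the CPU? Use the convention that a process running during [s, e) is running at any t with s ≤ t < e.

P4

Timeline: | P0 0-1 | P1 1-2 | P2 2-3 | P3 3-4 | P4 4-5 | P0 5-6 | P1 6-7 | P2 7-8 | P3 8-9 | P4 9-10 | P0 10-11 | P1 11-12 | P3 12-13 | P4 13-14 | P0 14-15 | P3 15-16 | P4 16-17 | P3 17-18 | P4 18-19 | P3 19-20 | P4 20-21 | P3 21-22 | P4 22-23 | P3 23-24 | P4 24-25 | P3 25-26 | P4 26-30 |
Completion: P0=15  P1=12  P2=8  P3=26  P4=30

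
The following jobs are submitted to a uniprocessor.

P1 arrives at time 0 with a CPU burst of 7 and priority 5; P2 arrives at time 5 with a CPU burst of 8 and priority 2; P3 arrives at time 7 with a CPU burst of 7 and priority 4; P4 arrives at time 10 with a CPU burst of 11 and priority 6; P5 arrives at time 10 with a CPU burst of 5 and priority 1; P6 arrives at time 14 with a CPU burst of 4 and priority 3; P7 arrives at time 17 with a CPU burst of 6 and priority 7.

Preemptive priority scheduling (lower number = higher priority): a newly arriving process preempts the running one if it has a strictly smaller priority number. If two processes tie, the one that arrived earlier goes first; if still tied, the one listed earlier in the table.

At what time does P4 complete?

42

Schedule: | P1 0-5 | P2 5-10 | P5 10-15 | P2 15-18 | P6 18-22 | P3 22-29 | P1 29-31 | P4 31-42 | P7 42-48 |
Completion: P1=31  P2=18  P3=29  P4=42  P5=15  P6=22  P7=48
Turnaround (C−A): P1=31  P2=13  P3=22  P4=32  P5=5  P6=8  P7=31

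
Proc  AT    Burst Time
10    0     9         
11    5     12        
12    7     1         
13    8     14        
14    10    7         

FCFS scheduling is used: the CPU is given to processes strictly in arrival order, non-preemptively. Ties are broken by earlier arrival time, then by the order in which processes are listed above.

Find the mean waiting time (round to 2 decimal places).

11.60

Timeline: | 10 0-9 | 11 9-21 | 12 21-22 | 13 22-36 | 14 36-43 |
Completion: 10=9  11=21  12=22  13=36  14=43
Turnaround (C−A): 10=9  11=16  12=15  13=28  14=33
Waiting times: 10=0, 11=4, 12=14, 13=14, 14=26
Average waiting = (0+4+14+14+26) / 5 = 58/5 = 11.60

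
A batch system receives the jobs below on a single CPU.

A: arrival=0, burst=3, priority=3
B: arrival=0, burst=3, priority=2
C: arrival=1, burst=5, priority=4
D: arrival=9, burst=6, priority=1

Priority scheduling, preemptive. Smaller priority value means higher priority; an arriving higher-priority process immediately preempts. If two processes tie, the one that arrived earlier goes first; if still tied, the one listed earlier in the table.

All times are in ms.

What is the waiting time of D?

Timeline: | B 0-3 | A 3-6 | C 6-9 | D 9-15 | C 15-17 |
Completion: A=6  B=3  C=17  D=15
Turnaround (C−A): A=6  B=3  C=16  D=6
Waiting(D) = turnaround − burst = 6 − 6 = 0

0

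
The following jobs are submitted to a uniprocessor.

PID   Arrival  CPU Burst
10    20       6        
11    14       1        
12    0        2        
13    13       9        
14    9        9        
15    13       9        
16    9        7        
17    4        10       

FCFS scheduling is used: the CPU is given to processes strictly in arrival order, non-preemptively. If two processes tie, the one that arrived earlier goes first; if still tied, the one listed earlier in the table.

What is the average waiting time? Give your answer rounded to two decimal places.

15.63

Gantt: | 12 0-2 | idle 2-4 | 17 4-14 | 14 14-23 | 16 23-30 | 13 30-39 | 15 39-48 | 11 48-49 | 10 49-55 |
Completion: 10=55  11=49  12=2  13=39  14=23  15=48  16=30  17=14
Waiting times: 10=29, 11=34, 12=0, 13=17, 14=5, 15=26, 16=14, 17=0
Average waiting = (29+34+0+17+5+26+14+0) / 8 = 125/8 = 15.63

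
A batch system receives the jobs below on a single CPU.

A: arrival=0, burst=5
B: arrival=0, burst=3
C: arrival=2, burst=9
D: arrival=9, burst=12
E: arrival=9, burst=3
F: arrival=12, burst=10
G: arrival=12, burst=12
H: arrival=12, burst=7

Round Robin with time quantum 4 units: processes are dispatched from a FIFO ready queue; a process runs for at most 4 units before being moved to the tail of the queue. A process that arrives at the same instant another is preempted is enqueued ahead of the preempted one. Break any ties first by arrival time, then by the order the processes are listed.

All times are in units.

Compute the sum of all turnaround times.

Schedule: | A 0-4 | B 4-7 | C 7-11 | A 11-12 | D 12-16 | E 16-19 | C 19-23 | F 23-27 | G 27-31 | H 31-35 | D 35-39 | C 39-40 | F 40-44 | G 44-48 | H 48-51 | D 51-55 | F 55-57 | G 57-61 |
Completion: A=12  B=7  C=40  D=55  E=19  F=57  G=61  H=51
Turnaround = completion − arrival: A=12, B=7, C=38, D=46, E=10, F=45, G=49, H=39
Total turnaround = 12 + 7 + 38 + 46 + 10 + 45 + 49 + 39 = 246

246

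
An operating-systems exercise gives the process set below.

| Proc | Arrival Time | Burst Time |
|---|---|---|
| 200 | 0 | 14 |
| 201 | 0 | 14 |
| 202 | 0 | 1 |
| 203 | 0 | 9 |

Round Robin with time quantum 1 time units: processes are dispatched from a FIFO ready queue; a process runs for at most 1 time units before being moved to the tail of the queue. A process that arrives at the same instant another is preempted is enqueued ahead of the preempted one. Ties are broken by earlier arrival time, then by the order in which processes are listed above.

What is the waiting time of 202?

Schedule: | 200 0-1 | 201 1-2 | 202 2-3 | 203 3-4 | 200 4-5 | 201 5-6 | 203 6-7 | 200 7-8 | 201 8-9 | 203 9-10 | 200 10-11 | 201 11-12 | 203 12-13 | 200 13-14 | 201 14-15 | 203 15-16 | 200 16-17 | 201 17-18 | 203 18-19 | 200 19-20 | 201 20-21 | 203 21-22 | 200 22-23 | 201 23-24 | 203 24-25 | 200 25-26 | 201 26-27 | 203 27-28 | 200 28-29 | 201 29-30 | 200 30-31 | 201 31-32 | 200 32-33 | 201 33-34 | 200 34-35 | 201 35-36 | 200 36-37 | 201 37-38 |
Completion: 200=37  201=38  202=3  203=28
Turnaround (C−A): 200=37  201=38  202=3  203=28
Waiting(202) = turnaround − burst = 3 − 1 = 2

2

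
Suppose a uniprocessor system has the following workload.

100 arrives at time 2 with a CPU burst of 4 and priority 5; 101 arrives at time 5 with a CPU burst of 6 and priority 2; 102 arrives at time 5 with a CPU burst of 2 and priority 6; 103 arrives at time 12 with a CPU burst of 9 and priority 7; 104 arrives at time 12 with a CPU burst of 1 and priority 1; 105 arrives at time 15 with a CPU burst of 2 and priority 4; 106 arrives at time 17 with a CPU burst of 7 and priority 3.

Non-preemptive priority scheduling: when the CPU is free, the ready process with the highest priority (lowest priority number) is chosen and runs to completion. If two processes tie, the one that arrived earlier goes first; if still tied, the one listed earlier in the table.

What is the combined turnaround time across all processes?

52

Schedule: | idle 0-2 | 100 2-6 | 101 6-12 | 104 12-13 | 102 13-15 | 105 15-17 | 106 17-24 | 103 24-33 |
Completion: 100=6  101=12  102=15  103=33  104=13  105=17  106=24
Turnaround (C−A): 100=4  101=7  102=10  103=21  104=1  105=2  106=7
Turnaround = completion − arrival: 100=4, 101=7, 102=10, 103=21, 104=1, 105=2, 106=7
Total turnaround = 4 + 7 + 10 + 21 + 1 + 2 + 7 = 52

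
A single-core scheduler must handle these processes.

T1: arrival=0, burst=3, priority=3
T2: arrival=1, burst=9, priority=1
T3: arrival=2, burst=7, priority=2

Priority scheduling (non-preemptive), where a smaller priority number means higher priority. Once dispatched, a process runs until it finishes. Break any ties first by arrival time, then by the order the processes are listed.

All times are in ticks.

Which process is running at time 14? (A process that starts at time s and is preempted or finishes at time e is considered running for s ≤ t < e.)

Gantt: | T1 0-3 | T2 3-12 | T3 12-19 |
Completion: T1=3  T2=12  T3=19
Turnaround (C−A): T1=3  T2=11  T3=17

T3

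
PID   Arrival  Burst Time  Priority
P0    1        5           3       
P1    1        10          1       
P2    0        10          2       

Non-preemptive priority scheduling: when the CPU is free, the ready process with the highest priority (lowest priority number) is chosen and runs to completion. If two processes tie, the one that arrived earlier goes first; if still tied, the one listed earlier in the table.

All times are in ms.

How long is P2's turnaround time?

10

Timeline: | P2 0-10 | P1 10-20 | P0 20-25 |
Completion: P0=25  P1=20  P2=10
Turnaround (C−A): P0=24  P1=19  P2=10
Turnaround(P2) = completion − arrival = 10 − 0 = 10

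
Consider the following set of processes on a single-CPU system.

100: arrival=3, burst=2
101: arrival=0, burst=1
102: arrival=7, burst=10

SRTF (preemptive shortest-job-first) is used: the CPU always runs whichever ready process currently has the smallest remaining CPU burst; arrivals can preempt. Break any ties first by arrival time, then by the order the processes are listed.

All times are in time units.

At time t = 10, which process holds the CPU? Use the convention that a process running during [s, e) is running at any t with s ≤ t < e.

102

Schedule: | 101 0-1 | idle 1-3 | 100 3-5 | idle 5-7 | 102 7-17 |
Completion: 100=5  101=1  102=17
Turnaround (C−A): 100=2  101=1  102=10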